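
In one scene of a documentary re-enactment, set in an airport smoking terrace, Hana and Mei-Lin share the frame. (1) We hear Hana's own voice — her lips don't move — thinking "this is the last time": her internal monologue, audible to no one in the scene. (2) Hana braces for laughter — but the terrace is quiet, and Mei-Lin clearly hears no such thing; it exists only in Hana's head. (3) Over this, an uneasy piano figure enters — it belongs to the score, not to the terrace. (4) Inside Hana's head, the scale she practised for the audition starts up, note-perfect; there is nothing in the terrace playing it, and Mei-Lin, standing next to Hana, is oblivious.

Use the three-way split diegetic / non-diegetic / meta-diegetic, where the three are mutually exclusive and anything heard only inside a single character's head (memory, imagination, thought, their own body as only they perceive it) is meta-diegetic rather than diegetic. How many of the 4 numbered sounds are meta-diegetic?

3

(1) is meta-diegetic: Hana's thought-voice: a private mental sound no other character can hear.
Sound (2): the sound is imagined by Hana; nothing in the story world is producing it and Mei-Lin can't hear it, so meta-diegetic.
(3) it has no source in the story world and no character can hear it — it's underscore → non-diegetic.
(4) is meta-diegetic: it lives in Hana's subjectivity, not in the terrace.
So 3 of the 4 are meta-diegetic: (1), (2), (4).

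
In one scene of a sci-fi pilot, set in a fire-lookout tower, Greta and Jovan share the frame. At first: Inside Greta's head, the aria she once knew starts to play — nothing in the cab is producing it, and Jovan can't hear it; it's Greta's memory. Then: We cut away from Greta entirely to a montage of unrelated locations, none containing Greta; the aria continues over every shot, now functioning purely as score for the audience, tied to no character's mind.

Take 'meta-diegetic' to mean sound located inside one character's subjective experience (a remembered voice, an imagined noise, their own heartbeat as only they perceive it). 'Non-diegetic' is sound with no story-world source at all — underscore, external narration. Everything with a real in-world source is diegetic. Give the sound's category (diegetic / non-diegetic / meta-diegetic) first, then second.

meta-diegetic, non-diegetic

First: the music lives inside Greta's mind alone; Jovan can't hear it → meta-diegetic.
Second: once it plays over shots Greta isn't in, detached from any character's subjectivity, it's conventional underscore → non-diegetic.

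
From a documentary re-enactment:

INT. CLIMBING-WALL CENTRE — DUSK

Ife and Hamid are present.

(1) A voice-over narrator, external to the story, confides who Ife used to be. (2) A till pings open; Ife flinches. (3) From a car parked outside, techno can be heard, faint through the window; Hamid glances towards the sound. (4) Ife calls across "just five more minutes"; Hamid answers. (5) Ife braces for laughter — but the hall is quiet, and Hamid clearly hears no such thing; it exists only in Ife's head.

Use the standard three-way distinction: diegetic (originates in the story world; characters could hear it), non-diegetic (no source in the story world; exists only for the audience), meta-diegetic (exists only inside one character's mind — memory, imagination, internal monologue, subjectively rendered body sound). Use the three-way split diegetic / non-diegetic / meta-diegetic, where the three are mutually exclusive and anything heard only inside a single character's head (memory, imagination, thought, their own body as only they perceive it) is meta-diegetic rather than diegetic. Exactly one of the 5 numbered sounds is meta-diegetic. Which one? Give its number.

Sound (1): the narrator exists outside the story world, addressing only the audience, so non-diegetic.
(2) is diegetic: a till is a real object/event in the scene's world.
(3) off-screen diegetic: the source is out of frame but still in the story's space → diegetic.
(4) is diegetic: Ife is a character speaking aloud in the scene.
Sound (5): Ife alone 'hears' it — an imagined sound, not present in the space, so meta-diegetic.
Only (5) is meta-diegetic.

5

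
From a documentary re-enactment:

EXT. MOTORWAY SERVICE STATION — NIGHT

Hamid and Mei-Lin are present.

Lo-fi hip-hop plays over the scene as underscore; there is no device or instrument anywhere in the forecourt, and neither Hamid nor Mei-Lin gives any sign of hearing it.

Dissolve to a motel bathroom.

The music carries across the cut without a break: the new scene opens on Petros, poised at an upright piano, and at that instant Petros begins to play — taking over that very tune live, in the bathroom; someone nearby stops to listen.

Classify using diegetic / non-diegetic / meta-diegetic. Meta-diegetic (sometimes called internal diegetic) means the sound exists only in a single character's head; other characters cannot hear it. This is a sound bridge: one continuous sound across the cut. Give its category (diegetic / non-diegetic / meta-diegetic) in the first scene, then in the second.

Scene one: there's no in-world source anywhere and no character hears it — underscore for the audience only → non-diegetic.
Scene two: from the moment Petros starts playing, the tune is being performed on an upright piano inside the story world and another character hears it → diegetic.

non-diegetic, diegetic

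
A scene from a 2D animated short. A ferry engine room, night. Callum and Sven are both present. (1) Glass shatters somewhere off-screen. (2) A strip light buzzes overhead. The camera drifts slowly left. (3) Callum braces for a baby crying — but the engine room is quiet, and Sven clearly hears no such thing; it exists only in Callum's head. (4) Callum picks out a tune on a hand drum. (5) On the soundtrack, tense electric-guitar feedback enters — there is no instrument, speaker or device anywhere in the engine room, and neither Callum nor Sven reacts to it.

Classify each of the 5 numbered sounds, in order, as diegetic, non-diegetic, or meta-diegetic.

diegetic, diegetic, meta-diegetic, diegetic, non-diegetic

(1) is diegetic: glass is a real object/event in the scene's world.
(2) is diegetic: ambient/room sound belonging to the story's physical space.
Sound (3): subjective to Callum: the engine room is silent and Sven hears nothing, so meta-diegetic.
(4) is diegetic: the instrument and the performer are both in the scene.
(5) is non-diegetic: score with no on-screen or off-screen source; it exists for the audience alone.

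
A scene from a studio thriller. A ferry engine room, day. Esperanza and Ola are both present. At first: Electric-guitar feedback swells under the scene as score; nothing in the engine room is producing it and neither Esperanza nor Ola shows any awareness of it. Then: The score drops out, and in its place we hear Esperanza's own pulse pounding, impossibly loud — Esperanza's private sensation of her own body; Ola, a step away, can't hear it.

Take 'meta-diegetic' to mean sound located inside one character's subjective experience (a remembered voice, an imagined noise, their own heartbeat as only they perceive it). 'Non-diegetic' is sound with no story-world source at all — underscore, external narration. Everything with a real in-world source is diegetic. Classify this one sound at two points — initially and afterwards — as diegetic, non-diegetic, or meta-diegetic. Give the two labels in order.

non-diegetic, meta-diegetic

Initially: underscore with no in-world source, inaudible to the characters → non-diegetic.
Afterwards: the body sound is Esperanza's subjective perception alone — Ola can't hear it → meta-diegetic.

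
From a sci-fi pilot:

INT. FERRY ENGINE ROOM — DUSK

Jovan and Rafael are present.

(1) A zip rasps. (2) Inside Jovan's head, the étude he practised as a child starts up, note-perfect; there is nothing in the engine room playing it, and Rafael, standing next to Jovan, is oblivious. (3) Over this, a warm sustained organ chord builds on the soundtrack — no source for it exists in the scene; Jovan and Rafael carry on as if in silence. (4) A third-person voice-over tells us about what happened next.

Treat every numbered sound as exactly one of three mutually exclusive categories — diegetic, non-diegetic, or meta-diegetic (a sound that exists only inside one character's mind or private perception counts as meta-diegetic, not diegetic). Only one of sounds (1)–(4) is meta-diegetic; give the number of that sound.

(1) an in-world source (a zip); characters could hear it → diegetic.
(2) remembered music, private to Jovan — Rafael is oblivious because it isn't in the room → meta-diegetic.
(3) is non-diegetic: nothing in the engine room produces it and the characters don't hear it — pure soundtrack.
Sound (4): the narrator exists outside the story world, addressing only the audience, so non-diegetic.
Only (2) is meta-diegetic.

2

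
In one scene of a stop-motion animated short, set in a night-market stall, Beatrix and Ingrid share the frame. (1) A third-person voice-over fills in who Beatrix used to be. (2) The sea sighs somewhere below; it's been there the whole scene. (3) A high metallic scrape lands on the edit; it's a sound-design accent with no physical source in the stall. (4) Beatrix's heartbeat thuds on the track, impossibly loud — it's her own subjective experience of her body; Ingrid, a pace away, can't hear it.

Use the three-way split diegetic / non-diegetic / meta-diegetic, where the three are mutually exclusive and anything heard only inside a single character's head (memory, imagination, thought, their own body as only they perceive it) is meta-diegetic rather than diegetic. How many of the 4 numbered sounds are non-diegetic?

(1) is non-diegetic: external voice-over — not a character, not heard by anyone in the scene.
(2) the sea is part of the location's real environment → diegetic.
(3) nothing in the scene produces it; it's an accent added for the audience → non-diegetic.
(4) is meta-diegetic: a subjective body sound — Beatrix's private perception, inaudible to Ingrid.
So 2 of the 4 are non-diegetic: (1), (3).

2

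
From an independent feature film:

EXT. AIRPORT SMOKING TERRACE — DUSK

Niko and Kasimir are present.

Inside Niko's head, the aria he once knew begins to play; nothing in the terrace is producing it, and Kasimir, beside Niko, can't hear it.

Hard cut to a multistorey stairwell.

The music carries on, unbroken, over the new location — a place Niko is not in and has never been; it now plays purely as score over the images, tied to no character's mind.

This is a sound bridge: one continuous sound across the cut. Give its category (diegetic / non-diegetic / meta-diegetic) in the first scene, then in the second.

Scene one: the music exists only inside Niko's mind; Kasimir can't hear it → meta-diegetic.
Scene two: it's detached from Niko entirely and plays over unrelated images with no in-world source — conventional underscore → non-diegetic.

meta-diegetic, non-diegetic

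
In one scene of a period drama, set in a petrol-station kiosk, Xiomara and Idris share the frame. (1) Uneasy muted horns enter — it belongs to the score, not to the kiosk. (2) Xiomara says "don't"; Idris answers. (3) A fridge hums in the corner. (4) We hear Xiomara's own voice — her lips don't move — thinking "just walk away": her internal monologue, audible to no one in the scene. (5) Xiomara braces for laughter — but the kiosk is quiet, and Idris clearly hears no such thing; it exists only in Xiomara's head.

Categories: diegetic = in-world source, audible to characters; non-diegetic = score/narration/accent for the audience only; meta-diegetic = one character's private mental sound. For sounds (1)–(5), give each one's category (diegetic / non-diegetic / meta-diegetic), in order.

(1) is non-diegetic: it has no source in the story world and no character can hear it — it's underscore.
Sound (2): on-screen dialogue — Xiomara speaks and Idris is there to hear, so diegetic.
(3) is diegetic: ambient/room sound belonging to the story's physical space.
Sound (4): it's Xiomara's unspoken thought, heard only by the audience via her subjectivity, so meta-diegetic.
(5) the sound is imagined by Xiomara; nothing in the story world is producing it and Idris can't hear it → meta-diegetic.

non-diegetic, diegetic, diegetic, meta-diegetic, meta-diegetic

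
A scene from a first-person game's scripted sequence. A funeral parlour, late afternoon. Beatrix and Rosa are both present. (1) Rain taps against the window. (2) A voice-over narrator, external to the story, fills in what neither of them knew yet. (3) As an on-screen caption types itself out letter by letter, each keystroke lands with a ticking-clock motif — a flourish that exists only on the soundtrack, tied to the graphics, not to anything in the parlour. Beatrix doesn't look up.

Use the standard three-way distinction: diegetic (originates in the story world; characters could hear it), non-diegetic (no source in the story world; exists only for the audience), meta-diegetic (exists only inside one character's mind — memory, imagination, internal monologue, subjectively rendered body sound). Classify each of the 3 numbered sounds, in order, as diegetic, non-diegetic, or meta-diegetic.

diegetic, non-diegetic, non-diegetic

(1) is diegetic: rain is part of the location's real environment.
(2) is non-diegetic: the narrator exists outside the story world, addressing only the audience.
Sound (3): sound married to a title/caption — outside the diegesis by definition, so non-diegetic.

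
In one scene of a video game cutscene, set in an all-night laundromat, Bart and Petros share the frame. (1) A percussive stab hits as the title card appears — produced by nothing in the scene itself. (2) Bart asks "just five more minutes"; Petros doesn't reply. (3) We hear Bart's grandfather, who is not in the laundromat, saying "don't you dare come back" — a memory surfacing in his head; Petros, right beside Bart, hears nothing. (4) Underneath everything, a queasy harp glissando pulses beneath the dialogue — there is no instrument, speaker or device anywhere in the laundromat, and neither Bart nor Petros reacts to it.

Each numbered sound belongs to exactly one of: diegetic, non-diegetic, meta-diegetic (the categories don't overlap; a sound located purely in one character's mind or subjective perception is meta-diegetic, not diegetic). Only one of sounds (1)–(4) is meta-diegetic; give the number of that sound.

3

(1) nothing in the scene produces it; it's an accent added for the audience → non-diegetic.
Sound (2): spoken by a character present in the story world, so diegetic.
(3) is meta-diegetic: the voice is a memory playing only inside Bart's mind; Petros can't hear it.
(4) is non-diegetic: nothing in the laundromat produces it and the characters don't hear it — pure soundtrack.
Only (3) is meta-diegetic.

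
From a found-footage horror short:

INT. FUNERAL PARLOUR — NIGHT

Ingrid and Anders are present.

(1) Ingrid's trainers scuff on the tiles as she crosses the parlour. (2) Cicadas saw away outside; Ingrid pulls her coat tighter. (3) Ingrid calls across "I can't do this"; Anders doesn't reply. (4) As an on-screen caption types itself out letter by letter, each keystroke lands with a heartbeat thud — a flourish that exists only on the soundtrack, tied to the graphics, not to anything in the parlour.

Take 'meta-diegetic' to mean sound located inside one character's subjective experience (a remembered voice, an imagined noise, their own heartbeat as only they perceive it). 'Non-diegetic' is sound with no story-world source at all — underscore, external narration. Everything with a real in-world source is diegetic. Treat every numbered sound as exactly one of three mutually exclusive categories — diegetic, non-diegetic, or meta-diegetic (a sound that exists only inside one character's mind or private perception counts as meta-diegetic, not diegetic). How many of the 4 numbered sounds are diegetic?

Sound (1): it's the physical sound of Ingrid moving in the space, so diegetic.
(2) is diegetic: ambient/room sound belonging to the story's physical space.
(3) on-screen dialogue — Ingrid speaks and Anders is there to hear → diegetic.
(4) the caption isn't part of the story world, so neither is the sound tied to it → non-diegetic.
Diegetic: (1), (2), (3) — that's 3.

3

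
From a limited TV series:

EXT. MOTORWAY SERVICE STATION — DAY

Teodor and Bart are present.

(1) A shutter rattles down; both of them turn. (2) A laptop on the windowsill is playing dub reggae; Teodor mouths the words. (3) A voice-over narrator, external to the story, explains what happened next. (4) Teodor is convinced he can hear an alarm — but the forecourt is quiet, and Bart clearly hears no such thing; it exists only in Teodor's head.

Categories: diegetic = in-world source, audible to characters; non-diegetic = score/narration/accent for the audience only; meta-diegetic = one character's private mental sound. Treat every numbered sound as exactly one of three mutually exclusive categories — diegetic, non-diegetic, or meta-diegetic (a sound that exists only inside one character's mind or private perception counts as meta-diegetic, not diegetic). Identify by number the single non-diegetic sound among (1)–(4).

(1) is diegetic: an in-world source (a shutter); characters could hear it.
Sound (2): the music comes from an on-screen device that Teodor responds to, so diegetic.
(3) external voice-over — not a character, not heard by anyone in the scene → non-diegetic.
Sound (4): the sound is imagined by Teodor; nothing in the story world is producing it and Bart can't hear it, so meta-diegetic.
Only (3) is non-diegetic.

3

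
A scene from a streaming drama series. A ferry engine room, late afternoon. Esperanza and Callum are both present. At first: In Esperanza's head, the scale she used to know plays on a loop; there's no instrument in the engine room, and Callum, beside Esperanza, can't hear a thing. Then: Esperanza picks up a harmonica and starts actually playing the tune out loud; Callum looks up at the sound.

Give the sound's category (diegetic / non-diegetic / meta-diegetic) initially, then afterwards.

Initially: the tune exists only as Esperanza's private memory; Callum can't hear it → meta-diegetic.
Afterwards: Esperanza is now producing it live on a harmonica, in the room, and Callum hears it → diegetic.

meta-diegetic, diegetic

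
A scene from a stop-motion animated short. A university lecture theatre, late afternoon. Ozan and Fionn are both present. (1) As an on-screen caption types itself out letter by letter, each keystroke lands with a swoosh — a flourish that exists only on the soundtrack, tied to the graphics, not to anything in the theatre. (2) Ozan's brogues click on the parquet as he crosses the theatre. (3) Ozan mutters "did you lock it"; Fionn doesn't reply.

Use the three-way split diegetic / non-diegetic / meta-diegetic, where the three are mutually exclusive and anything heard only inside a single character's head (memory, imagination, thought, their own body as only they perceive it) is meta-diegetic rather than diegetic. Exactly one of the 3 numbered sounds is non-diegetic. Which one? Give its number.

1

Sound (1): sound married to a title/caption — outside the diegesis by definition, so non-diegetic.
(2) is diegetic: a character's body making contact with the set — an in-world sound.
(3) on-screen dialogue — Ozan speaks and Fionn is there to hear → diegetic.
Only (1) is non-diegetic.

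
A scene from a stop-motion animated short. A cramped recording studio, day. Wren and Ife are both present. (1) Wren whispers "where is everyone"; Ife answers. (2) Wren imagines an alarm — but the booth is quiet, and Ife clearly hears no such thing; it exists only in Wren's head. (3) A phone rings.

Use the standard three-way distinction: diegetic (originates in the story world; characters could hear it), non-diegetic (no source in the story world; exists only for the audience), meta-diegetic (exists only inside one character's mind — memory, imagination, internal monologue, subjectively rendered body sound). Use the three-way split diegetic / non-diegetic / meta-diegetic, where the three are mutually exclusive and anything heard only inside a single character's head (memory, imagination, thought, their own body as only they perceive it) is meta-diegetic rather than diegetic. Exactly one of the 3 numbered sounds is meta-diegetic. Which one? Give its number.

(1) is diegetic: Wren is a character speaking aloud in the scene.
Sound (2): Wren alone 'hears' it — an imagined sound, not present in the space, so meta-diegetic.
(3) is diegetic: the sound comes from a phone physically present in the location.
Only (2) is meta-diegetic.

2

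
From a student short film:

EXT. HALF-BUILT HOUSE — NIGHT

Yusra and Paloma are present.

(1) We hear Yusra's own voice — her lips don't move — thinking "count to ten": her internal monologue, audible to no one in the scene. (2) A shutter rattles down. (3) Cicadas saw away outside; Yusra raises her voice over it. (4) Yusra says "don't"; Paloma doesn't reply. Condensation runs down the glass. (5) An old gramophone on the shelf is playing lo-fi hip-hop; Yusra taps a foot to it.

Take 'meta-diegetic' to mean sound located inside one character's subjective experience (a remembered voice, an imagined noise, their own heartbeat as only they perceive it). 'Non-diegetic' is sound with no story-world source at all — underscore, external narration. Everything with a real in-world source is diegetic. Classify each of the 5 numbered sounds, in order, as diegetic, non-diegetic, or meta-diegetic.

meta-diegetic, diegetic, diegetic, diegetic, diegetic

(1) it's Yusra's unspoken thought, heard only by the audience via her subjectivity → meta-diegetic.
(2) the sound comes from a shutter physically present in the location → diegetic.
(3) is diegetic: cicadas is part of the location's real environment.
(4) on-screen dialogue — Yusra speaks and Paloma is there to hear → diegetic.
Sound (5): an old gramophone is a physical source in the scene and Yusra reacts to it, so diegetic.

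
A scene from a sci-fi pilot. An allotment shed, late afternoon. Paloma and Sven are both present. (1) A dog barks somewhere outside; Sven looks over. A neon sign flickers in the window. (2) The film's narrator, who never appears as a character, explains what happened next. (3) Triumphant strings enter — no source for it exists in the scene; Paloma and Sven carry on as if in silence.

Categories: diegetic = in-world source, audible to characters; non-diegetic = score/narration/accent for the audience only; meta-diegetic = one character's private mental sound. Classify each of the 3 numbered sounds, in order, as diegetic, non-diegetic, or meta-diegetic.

Sound (1): the sound comes from a dog physically present in the location, so diegetic.
(2) external voice-over — not a character, not heard by anyone in the scene → non-diegetic.
(3) is non-diegetic: it has no source in the story world and no character can hear it — it's underscore.

diegetic, non-diegetic, non-diegetic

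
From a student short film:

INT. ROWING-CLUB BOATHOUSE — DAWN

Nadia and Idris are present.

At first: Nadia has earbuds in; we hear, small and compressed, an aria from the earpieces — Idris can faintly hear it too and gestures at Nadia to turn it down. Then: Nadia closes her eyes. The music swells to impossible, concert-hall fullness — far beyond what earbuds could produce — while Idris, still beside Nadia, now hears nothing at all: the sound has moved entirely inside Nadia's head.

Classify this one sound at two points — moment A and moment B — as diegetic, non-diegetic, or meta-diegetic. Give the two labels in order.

Moment A: the earbuds are a physical source both characters can hear → diegetic.
Moment B: the music now exists only as Nadia's subjective experience; Idris can no longer hear it → meta-diegetic.

diegetic, meta-diegetic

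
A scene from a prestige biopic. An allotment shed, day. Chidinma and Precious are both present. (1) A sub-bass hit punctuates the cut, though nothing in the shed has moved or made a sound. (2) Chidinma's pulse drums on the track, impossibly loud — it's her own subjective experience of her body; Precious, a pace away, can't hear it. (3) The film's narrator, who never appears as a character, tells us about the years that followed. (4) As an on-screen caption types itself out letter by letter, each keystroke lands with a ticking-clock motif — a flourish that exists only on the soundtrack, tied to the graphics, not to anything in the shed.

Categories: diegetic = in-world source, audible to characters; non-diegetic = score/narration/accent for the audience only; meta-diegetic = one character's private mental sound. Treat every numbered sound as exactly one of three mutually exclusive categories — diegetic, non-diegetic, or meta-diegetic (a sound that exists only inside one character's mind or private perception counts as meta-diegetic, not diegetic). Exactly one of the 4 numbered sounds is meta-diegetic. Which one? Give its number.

Sound (1): an editorial stinger — it belongs to the cut, not the story world, so non-diegetic.
(2) point-of-audition from inside Chidinma's body; not a sound in the room → meta-diegetic.
Sound (3): commentary laid over the scene from outside the fiction, so non-diegetic.
Sound (4): the caption isn't part of the story world, so neither is the sound tied to it, so non-diegetic.
Only (2) is meta-diegetic.

2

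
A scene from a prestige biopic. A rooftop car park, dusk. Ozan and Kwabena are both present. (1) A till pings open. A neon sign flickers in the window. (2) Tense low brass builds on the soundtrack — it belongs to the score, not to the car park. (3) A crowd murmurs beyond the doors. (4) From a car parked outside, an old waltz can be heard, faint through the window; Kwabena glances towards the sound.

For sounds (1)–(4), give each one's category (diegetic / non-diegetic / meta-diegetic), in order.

diegetic, non-diegetic, diegetic, diegetic

(1) is diegetic: a till is a real object/event in the scene's world.
(2) it has no source in the story world and no character can hear it — it's underscore → non-diegetic.
(3) is diegetic: it's the actual ambient sound of the location.
(4) is diegetic: the music has an off-screen but real-world source and a character hears it.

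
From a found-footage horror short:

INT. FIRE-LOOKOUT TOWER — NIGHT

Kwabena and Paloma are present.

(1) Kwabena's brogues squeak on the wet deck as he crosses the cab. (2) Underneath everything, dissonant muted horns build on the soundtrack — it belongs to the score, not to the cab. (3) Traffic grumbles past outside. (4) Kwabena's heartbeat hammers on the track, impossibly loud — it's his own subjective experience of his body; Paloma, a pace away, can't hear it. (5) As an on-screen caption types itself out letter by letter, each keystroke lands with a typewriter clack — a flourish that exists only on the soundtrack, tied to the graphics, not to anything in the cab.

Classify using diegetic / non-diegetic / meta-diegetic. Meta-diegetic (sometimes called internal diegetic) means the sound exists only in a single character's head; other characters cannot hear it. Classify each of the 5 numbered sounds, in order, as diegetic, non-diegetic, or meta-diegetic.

diegetic, non-diegetic, diegetic, meta-diegetic, non-diegetic

(1) is diegetic: Kwabena's footsteps are produced in the story world.
Sound (2): nothing in the cab produces it and the characters don't hear it — pure soundtrack, so non-diegetic.
(3) is diegetic: ambient/room sound belonging to the story's physical space.
(4) a subjective body sound — Kwabena's private perception, inaudible to Paloma → meta-diegetic.
(5) is non-diegetic: sound married to a title/caption — outside the diegesis by definition.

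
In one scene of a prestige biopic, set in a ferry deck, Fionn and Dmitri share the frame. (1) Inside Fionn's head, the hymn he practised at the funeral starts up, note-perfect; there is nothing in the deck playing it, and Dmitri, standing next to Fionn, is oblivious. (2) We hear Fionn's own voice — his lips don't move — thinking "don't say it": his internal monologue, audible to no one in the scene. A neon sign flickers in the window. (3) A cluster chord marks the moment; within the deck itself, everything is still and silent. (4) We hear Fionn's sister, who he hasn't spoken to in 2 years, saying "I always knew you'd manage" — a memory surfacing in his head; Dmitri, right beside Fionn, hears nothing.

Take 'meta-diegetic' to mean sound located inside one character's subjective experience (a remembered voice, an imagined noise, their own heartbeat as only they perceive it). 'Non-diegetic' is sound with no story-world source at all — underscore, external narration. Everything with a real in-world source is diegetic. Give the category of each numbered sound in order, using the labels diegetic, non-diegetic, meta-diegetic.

(1) it lives in Fionn's subjectivity, not in the deck → meta-diegetic.
(2) internal monologue — inside Fionn's mind, not spoken into the scene → meta-diegetic.
(3) is non-diegetic: an editorial stinger — it belongs to the cut, not the story world.
(4) is meta-diegetic: the voice is a memory playing only inside Fionn's mind; Dmitri can't hear it.

meta-diegetic, meta-diegetic, non-diegetic, meta-diegetic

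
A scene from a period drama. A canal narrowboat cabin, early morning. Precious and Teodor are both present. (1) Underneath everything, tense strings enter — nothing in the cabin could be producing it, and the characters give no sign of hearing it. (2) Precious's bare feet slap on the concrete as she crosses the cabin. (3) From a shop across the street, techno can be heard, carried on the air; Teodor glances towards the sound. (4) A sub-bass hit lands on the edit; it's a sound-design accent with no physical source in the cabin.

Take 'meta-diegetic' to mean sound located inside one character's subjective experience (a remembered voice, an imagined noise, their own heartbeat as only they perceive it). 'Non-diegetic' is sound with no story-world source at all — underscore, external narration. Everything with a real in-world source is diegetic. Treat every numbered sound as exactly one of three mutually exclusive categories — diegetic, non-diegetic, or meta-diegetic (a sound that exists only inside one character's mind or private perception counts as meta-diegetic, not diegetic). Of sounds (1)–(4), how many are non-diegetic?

2

Sound (1): score with no on-screen or off-screen source; it exists for the audience alone, so non-diegetic.
(2) is diegetic: Precious's footsteps are produced in the story world.
(3) is diegetic: it's coming from a shop across the street — a location within the story world — and Teodor reacts.
(4) is non-diegetic: nothing in the scene produces it; it's an accent added for the audience.
Non-diegetic: (1), (4) — that's 2.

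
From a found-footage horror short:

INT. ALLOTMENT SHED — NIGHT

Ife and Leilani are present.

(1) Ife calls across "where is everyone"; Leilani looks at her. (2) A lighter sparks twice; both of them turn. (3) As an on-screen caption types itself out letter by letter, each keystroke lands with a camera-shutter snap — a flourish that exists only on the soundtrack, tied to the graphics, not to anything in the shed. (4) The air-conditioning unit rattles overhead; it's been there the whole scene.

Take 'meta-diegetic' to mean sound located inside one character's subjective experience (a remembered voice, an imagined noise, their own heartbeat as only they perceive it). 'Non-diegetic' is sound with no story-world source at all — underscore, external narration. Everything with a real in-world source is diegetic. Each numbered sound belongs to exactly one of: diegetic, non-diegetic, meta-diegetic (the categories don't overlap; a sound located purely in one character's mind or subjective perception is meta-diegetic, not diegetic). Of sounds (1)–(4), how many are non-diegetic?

(1) Ife is a character speaking aloud in the scene → diegetic.
(2) a lighter is a real object/event in the scene's world → diegetic.
Sound (3): sound married to a title/caption — outside the diegesis by definition, so non-diegetic.
Sound (4): the air-conditioning unit is part of the location's real environment, so diegetic.
Non-diegetic: (3) — that's 1.

1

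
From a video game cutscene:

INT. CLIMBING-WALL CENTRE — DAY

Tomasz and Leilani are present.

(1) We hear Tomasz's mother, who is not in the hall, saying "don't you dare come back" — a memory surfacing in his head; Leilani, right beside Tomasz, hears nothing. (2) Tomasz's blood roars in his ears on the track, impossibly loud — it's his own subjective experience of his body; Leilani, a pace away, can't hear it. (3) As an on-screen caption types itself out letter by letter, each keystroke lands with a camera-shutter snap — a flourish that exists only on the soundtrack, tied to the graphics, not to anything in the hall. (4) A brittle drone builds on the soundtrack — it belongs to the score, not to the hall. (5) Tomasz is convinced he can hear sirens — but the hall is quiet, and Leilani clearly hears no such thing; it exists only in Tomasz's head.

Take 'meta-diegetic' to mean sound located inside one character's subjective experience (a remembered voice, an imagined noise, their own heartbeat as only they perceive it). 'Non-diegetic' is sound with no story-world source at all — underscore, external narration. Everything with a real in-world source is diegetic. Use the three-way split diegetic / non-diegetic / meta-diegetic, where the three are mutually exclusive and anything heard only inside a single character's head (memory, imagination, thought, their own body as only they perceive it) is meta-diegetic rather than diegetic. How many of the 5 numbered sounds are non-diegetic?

Sound (1): it's Tomasz's recollection rendered as sound; the other character can't hear it, so meta-diegetic.
Sound (2): point-of-audition from inside Tomasz's body; not a sound in the room, so meta-diegetic.
Sound (3): sound married to a title/caption — outside the diegesis by definition, so non-diegetic.
(4) score with no on-screen or off-screen source; it exists for the audience alone → non-diegetic.
Sound (5): subjective to Tomasz: the hall is silent and Leilani hears nothing, so meta-diegetic.
So 2 of the 5 are non-diegetic: (3), (4).

2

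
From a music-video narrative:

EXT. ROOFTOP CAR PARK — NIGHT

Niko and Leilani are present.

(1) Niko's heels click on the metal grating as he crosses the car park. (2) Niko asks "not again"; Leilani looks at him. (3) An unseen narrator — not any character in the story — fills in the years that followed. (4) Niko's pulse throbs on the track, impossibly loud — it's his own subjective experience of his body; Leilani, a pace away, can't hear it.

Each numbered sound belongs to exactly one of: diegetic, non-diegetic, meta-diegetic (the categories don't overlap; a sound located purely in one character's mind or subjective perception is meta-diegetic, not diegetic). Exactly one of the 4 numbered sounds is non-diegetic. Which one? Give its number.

3

(1) it's the physical sound of Niko moving in the space → diegetic.
(2) on-screen dialogue — Niko speaks and Leilani is there to hear → diegetic.
(3) commentary laid over the scene from outside the fiction → non-diegetic.
(4) is meta-diegetic: a subjective body sound — Niko's private perception, inaudible to Leilani.
Only (3) is non-diegetic.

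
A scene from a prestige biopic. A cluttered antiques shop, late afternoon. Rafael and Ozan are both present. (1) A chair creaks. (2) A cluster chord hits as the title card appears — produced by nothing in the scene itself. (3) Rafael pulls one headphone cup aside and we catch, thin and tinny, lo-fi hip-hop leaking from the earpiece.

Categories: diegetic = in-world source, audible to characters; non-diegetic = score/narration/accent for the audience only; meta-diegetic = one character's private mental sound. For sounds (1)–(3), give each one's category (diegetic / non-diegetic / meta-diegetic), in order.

diegetic, non-diegetic, diegetic

(1) a chair is a real object/event in the scene's world → diegetic.
(2) nothing in the scene produces it; it's an accent added for the audience → non-diegetic.
(3) it's leaking from a physical pair of headphones in the scene → diegetic.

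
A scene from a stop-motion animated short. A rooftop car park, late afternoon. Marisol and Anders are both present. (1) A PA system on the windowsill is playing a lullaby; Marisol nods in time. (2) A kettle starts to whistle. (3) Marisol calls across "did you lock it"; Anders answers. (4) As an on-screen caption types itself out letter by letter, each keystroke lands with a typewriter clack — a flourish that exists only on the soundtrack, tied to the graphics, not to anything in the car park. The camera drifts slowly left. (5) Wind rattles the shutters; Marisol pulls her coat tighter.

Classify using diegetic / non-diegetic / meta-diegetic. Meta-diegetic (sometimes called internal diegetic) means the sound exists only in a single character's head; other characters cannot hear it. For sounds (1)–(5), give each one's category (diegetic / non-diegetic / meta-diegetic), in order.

Sound (1): the music comes from an on-screen device that Marisol responds to, so diegetic.
(2) an in-world source (a kettle); characters could hear it → diegetic.
(3) is diegetic: on-screen dialogue — Marisol speaks and Anders is there to hear.
(4) is non-diegetic: it accompanies on-screen graphics, not anything inside the story world.
(5) ambient/room sound belonging to the story's physical space → diegetic.

diegetic, diegetic, diegetic, non-diegetic, diegetic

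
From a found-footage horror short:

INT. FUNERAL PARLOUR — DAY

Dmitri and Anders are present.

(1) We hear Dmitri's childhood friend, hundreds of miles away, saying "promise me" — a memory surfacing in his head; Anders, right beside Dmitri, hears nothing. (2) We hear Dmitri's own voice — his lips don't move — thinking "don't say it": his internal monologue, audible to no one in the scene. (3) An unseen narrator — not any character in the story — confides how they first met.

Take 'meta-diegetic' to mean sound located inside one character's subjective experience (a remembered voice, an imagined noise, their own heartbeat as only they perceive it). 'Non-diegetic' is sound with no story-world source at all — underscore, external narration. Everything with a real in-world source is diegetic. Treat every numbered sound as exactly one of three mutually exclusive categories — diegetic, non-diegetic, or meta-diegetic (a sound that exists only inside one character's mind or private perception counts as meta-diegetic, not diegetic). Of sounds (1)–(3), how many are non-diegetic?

(1) is meta-diegetic: it's Dmitri's recollection rendered as sound; the other character can't hear it.
(2) is meta-diegetic: it's Dmitri's unspoken thought, heard only by the audience via his subjectivity.
(3) is non-diegetic: the narrator exists outside the story world, addressing only the audience.
So 1 of the 3 is non-diegetic: (3).

1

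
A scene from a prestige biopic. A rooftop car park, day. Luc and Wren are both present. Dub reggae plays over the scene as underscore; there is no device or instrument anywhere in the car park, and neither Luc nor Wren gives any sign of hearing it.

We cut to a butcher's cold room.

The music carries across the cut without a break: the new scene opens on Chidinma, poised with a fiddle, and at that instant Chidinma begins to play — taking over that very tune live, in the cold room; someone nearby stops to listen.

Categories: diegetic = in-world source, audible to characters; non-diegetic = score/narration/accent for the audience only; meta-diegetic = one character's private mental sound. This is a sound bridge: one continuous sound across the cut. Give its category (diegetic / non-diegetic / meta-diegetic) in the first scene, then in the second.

non-diegetic, diegetic

Scene one: there's no in-world source anywhere and no character hears it — underscore for the audience only → non-diegetic.
Scene two: from the moment Chidinma starts playing, the tune is being performed on a fiddle inside the story world and another character hears it → diegetic.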